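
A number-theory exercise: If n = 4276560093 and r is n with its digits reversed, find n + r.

Reverse of 4276560093 is 3900656724.
4276560093 + 3900656724 = 8177216817

8177216817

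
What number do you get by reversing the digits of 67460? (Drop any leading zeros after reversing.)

Reversing 67460 gives 6476.

6476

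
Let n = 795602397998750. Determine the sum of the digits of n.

86

7+9+5+6+0+2+3+9+7+9+9+8+7+5+0 = 86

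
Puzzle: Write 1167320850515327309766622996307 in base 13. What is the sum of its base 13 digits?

191

1167320850515327309766622996307 in base 13 is C95721CC48CC4A38B6019729A78.
Digit sum: 12+9+5+7+2+1+12+12+4+8+12+12+4+10+3+8+11+6+0+1+9+7+2+9+10+7+8 = 191.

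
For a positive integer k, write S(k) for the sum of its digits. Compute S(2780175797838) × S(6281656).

S(2780175797838) = 2+7+8+0+1+7+5+7+9+7+8+3+8 = 72.
S(6281656) = 6+2+8+1+6+5+6 = 34.
72 · 34 = 2448.

2448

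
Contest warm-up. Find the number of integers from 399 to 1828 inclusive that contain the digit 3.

The integers in [399, 1828] that contain the digit 3: 399, 403, 413, 423, 430, 431, …, 1813, 1823.
351 qualify.

351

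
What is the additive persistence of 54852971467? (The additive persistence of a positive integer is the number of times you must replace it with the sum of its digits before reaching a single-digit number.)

54852971467 → 58 → 13 → 4 (3 steps)

3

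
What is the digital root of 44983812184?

4+4+9+8+3+8+1+2+1+8+4 = 52
5+2 = 7

7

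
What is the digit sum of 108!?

108! = 1324641819451828974499891837121832599810209360673358065686551152497461815091591578895743130235002378688844343005686404521144382704205360039762937774080000000000000000000000000
Sum of its 175 digits: 666.

666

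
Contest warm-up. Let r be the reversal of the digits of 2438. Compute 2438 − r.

Reverse of 2438 is 8342.
2438 − 8342 = -5904

-5904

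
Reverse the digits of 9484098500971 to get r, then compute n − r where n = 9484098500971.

7694039596122

Reverse of 9484098500971 is 1790058904849.
9484098500971 − 1790058904849 = 7694039596122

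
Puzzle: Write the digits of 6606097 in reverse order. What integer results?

Reversing 6606097 gives 7906066.

7906066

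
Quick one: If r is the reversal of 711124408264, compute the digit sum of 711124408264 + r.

Reversal of 711124408264 is 462804421117; 711124408264 + 462804421117 = 1173928829381.
Digit sum of 1173928829381: 1+1+7+3+9+2+8+8+2+9+3+8+1 = 62.

62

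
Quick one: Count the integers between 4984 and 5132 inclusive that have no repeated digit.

The integers in [4984, 5132] that have no repeated digit: 4985, 4986, 4987, 5012, 5013, 5014, …, 5130, 5132.
75 qualify.

75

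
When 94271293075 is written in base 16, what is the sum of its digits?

55

94271293075 in base 16 is 15F301C693.
Digit sum: 1+5+15+3+0+1+12+6+9+3 = 55.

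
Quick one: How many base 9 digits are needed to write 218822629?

9

218822629 in base 9 is 506670184, which has 9 digits.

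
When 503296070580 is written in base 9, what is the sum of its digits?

36

503296070580 in base 9 is 1703076313050.
Digit sum: 1+7+0+3+0+7+6+3+1+3+0+5+0 = 36.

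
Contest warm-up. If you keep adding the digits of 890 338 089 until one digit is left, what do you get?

8+9+0+3+3+8+0+8+9 = 48
4+8 = 12
1+2 = 3
(Equivalently, 890 338 089 mod 9 = 3.)

3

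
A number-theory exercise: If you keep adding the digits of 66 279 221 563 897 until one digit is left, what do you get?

1

6+6+2+7+9+2+2+1+5+6+3+8+9+7 = 73
7+3 = 10
1+0 = 1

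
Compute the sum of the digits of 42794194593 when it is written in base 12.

62

42794194593 in base 12 is 8363832AA9.
Digit sum: 8+3+6+3+8+3+2+10+10+9 = 62.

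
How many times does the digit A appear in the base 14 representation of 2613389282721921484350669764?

2613389282721921484350669764 in base 14 is B5511C7588055A052C7AB020.
The digit A appears 2 times.

2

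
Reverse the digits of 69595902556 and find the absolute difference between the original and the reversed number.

Reverse of 69595902556 is 65520959596.
|69595902556 − 65520959596| = 4074942960

4074942960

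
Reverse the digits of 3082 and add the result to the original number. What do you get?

5885

Reverse of 3082 is 2803.
3082 + 2803 = 5885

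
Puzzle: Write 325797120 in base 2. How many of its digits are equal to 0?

18

325797120 in base 2 is 10011011010110100010100000000.
The digit 0 appears 18 times.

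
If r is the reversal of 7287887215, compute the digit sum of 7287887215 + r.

Reversal of 7287887215 is 5127887827; 7287887215 + 5127887827 = 12415775042.
Digit sum of 12415775042: 1+2+4+1+5+7+7+5+0+4+2 = 38.

38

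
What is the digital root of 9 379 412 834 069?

9+3+7+9+4+1+2+8+3+4+0+6+9 = 65
6+5 = 11
1+1 = 2
(Equivalently, 9 379 412 834 069 mod 9 = 2.)

2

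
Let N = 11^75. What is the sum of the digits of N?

359

11^75 = 1271895371395064854067857972733284130756282088215517559832718476724993711303251
Sum of its 79 digits: 359.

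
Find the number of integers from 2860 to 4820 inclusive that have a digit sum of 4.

4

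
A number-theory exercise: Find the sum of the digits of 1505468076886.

1+5+0+5+4+6+8+0+7+6+8+8+6 = 64

64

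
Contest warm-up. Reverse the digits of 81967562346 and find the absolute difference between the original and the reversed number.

17640985428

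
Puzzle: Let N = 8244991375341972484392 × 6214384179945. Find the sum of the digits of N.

8244991375341972484392 × 6214384179945 = 51237543966708121371357133231918440
Sum of its 35 digits: 135.

135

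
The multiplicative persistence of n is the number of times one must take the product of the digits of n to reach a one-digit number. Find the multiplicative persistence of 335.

335 → 45 → 20 → 0 (3 steps)

3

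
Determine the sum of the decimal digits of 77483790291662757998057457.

144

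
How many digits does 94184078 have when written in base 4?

94184078 in base 4 is 11213102022032, which has 14 digits.

14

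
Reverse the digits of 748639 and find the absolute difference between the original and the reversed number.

Reverse of 748639 is 936847.
|748639 − 936847| = 188208

188208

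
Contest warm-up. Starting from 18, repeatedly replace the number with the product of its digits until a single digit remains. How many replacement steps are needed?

1

18 → 8 (1 step)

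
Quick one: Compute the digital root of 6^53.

The digital root of n equals n mod 9 (or 9 when 9 | n), so we need 6^53 mod 9.
6^53 ≡ 0 (mod 9), so the digital root is 9.

9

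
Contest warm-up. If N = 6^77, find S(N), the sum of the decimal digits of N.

306

6^77 = 827268102990819696904779987451100917723545245377785847873536
Sum of its 60 digits: 306.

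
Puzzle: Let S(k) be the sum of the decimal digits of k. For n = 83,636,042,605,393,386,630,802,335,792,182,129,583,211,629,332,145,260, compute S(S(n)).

First digit sum: 209.
2+0+9 = 11.

11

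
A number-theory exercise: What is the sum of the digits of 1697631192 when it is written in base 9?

1697631192 in base 9 is 4338347170.
Digit sum: 4+3+3+8+3+4+7+1+7+0 = 40.

40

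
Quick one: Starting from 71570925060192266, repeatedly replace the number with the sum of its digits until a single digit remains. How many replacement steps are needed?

71570925060192266 → 68 → 14 → 5 (3 steps)

3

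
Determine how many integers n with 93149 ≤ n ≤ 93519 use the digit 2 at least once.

145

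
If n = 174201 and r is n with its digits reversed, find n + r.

Reverse of 174201 is 102471.
174201 + 102471 = 276672

276672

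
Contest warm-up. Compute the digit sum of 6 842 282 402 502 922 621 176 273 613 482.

6+8+4+2+2+8+2+4+0+2+5+0+2+9+2+2+6+2+1+1+7+6+2+7+3+6+1+3+4+8+2 = 117

117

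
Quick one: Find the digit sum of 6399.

6+3+9+9 = 27

27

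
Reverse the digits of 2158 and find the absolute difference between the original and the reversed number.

6354

Reverse of 2158 is 8512.
|2158 − 8512| = 6354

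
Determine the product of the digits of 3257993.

51030

3×2×5×7×9×9×3 = 51030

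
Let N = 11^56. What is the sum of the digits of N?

247

11^56 = 20796505671840591460586660430317517562942313712635618374561
Sum of its 59 digits: 247.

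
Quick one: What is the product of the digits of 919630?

9×1×9×6×3×0 = 0

0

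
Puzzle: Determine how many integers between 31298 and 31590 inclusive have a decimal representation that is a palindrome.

The integers in [31298, 31590] that have a decimal representation that is a palindrome: 31313, 31413, 31513.
3 qualify.

3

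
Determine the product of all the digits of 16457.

840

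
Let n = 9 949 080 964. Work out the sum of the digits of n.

58

9+9+4+9+0+8+0+9+6+4 = 58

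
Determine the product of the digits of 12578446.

53760

1×2×5×7×8×4×4×6 = 53760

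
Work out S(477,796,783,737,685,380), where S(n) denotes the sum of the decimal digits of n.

4+7+7+7+9+6+7+8+3+7+3+7+6+8+5+3+8+0 = 105

105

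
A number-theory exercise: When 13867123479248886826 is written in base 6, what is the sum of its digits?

13867123479248886826 in base 6 is 2532045130033012240004534.
Digit sum: 2+5+3+2+0+4+5+1+3+0+0+3+3+0+1+2+2+4+0+0+0+4+5+3+4 = 56.

56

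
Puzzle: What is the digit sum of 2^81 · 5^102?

62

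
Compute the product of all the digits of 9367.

1134

9×3×6×7 = 1134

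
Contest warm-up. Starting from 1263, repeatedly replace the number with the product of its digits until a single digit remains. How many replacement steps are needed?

1263 → 36 → 18 → 8 (3 steps)

3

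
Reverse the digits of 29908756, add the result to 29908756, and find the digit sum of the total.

56

Reversal of 29908756 is 65780992; 29908756 + 65780992 = 95689748.
Digit sum of 95689748: 9+5+6+8+9+7+4+8 = 56.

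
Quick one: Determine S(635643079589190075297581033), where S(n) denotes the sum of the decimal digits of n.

125

6+3+5+6+4+3+0+7+9+5+8+9+1+9+0+0+7+5+2+9+7+5+8+1+0+3+3 = 125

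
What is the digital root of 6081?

6+0+8+1 = 15
1+5 = 6
(Equivalently, 6081 mod 9 = 6.)

6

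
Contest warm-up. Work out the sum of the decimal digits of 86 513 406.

33

8+6+5+1+3+4+0+6 = 33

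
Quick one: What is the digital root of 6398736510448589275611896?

6+3+9+8+7+3+6+5+1+0+4+4+8+5+8+9+2+7+5+6+1+1+8+9+6 = 131
1+3+1 = 5

5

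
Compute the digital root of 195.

6

1+9+5 = 15
1+5 = 6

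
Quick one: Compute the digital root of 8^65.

The digital root of n equals n mod 9 (or 9 when 9 | n), so we need 8^65 mod 9.
8^65 ≡ 8 (mod 9), so the digital root is 8.

8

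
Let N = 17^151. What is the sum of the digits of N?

17^151 = 627750587913620348268090553443567838127027230286753917528064566723168141200351214057503430482366332066015316410987469474881280782238055854711178375528302281207977023768167417690366277233
Sum of its 186 digits: 782.

782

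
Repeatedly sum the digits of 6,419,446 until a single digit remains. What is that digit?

7

6+4+1+9+4+4+6 = 34
3+4 = 7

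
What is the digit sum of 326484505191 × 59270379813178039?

326484505191 × 59270379813178039 = 19350860625788067084102700449
Sum of its 29 digits: 120.

120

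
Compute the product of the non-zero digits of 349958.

38880

3×4×9×9×5×8 = 38880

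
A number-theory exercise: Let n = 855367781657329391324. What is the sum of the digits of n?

104

8+5+5+3+6+7+7+8+1+6+5+7+3+2+9+3+9+1+3+2+4 = 104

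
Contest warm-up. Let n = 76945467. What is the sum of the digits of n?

48

7+6+9+4+5+4+6+7 = 48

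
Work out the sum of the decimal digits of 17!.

63

17! = 355687428096000
Sum of its 15 digits: 63.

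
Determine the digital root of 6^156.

The digital root of n equals n mod 9 (or 9 when 9 | n), so we need 6^156 mod 9.
6^156 ≡ 0 (mod 9), so the digital root is 9.

9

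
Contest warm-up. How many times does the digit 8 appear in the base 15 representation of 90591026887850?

1

90591026887850 in base 15 is A71731A7E835.
The digit 8 appears 1 time.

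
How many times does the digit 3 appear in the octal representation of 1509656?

1509656 in base 8 is 5604430.
The digit 3 appears 1 time.

1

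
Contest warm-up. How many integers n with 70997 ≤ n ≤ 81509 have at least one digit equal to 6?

3535

The integers in [70997, 81509] that have at least one digit equal to 6: 71006, 71016, 71026, 71036, 71046, 71056, …, 81496, 81506.
3535 qualify.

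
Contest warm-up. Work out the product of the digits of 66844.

4608

6×6×8×4×4 = 4608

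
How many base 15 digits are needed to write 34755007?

7

34755007 in base 15 is 30B7BA7, which has 7 digits.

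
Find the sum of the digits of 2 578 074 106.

40

2+5+7+8+0+7+4+1+0+6 = 40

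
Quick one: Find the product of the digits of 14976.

1×4×9×7×6 = 1512

1512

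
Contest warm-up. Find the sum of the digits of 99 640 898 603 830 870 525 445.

113

9+9+6+4+0+8+9+8+6+0+3+8+3+0+8+7+0+5+2+5+4+4+5 = 113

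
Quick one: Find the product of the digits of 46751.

840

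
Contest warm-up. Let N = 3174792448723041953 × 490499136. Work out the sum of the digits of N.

3174792448723041953 × 490499136 = 1557232953077976381238252608
Sum of its 28 digits: 126.

126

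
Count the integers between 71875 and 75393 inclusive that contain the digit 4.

1638

The integers in [71875, 75393] that contain the digit 4: 71884, 71894, 71904, 71914, 71924, 71934, …, 75374, 75384.
1638 qualify.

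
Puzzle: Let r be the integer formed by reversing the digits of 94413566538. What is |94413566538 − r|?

10847035089

Reverse of 94413566538 is 83566531449.
|94413566538 − 83566531449| = 10847035089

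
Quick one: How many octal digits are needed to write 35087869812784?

35087869812784 in base 8 is 776461001020060, which has 15 digits.

15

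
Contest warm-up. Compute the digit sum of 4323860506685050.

4+3+2+3+8+6+0+5+0+6+6+8+5+0+5+0 = 61

61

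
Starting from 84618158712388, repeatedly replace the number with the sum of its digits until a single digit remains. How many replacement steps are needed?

84618158712388 → 70 → 7 (2 steps)

2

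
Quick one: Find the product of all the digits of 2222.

2×2×2×2 = 16

16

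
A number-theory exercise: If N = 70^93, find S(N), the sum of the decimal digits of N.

361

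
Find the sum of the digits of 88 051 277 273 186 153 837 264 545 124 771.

8+8+0+5+1+2+7+7+2+7+3+1+8+6+1+5+3+8+3+7+2+6+4+5+4+5+1+2+4+7+7+1 = 140

140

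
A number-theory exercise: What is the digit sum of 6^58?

6^58 = 1357602166130257152481187563160405662935023616
Sum of its 46 digits: 171.

171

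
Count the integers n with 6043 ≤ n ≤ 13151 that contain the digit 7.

The integers in [6043, 13151] that contain the digit 7: 6047, 6057, 6067, 6070, 6071, 6072, …, 13137, 13147.
2646 qualify.

2646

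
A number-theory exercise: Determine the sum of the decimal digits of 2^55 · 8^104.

2^55 · 8^104 = 300613450595050653169853516389035139504087366260264943450533244356122755214669880763353471793250393988087676928
Sum of its 111 digits: 488.

488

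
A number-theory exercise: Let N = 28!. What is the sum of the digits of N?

90

28! = 304888344611713860501504000000
Sum of its 30 digits: 90.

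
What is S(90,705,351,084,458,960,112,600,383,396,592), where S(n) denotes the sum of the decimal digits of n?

132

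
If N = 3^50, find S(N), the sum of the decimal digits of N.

3^50 = 717897987691852588770249
Sum of its 24 digits: 144.

144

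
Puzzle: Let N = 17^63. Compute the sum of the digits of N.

17^63 = 329823842388297603127136803999476682470817199986161913402815245153916577027313
Sum of its 78 digits: 359.

359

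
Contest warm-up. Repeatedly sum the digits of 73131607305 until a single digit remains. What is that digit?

9

7+3+1+3+1+6+0+7+3+0+5 = 36
3+6 = 9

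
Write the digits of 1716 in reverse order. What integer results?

Reversing 1716 gives 6171.

6171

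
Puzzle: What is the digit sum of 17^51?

269

17^51 = 566102392446495912472763130484190827147641176198176468019613233
Sum of its 63 digits: 269.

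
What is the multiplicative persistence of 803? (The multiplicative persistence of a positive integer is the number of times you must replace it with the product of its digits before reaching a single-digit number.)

1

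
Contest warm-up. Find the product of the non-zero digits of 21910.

2×1×9×1 = 18

18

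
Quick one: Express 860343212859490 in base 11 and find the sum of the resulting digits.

860343212859490 in base 11 is 22A14A564615608.
Digit sum: 2+2+10+1+4+10+5+6+4+6+1+5+6+0+8 = 70.

70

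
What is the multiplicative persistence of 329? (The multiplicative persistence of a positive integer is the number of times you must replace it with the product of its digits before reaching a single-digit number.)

3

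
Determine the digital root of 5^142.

The digital root of n equals n mod 9 (or 9 when 9 | n), so we need 5^142 mod 9.
5^142 ≡ 4 (mod 9), so the digital root is 4.

4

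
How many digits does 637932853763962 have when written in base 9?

16

637932853763962 in base 9 is 3078653172433347, which has 16 digits.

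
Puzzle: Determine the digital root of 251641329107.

5

2+5+1+6+4+1+3+2+9+1+0+7 = 41
4+1 = 5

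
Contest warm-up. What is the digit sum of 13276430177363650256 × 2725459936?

13276430177363650256 × 2725459936 = 36184378541506002875444143616
Sum of its 29 digits: 116.

116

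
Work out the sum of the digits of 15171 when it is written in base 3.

15171 in base 3 is 202210220.
Digit sum: 2+0+2+2+1+0+2+2+0 = 11.

11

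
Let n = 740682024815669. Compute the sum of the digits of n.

7+4+0+6+8+2+0+2+4+8+1+5+6+6+9 = 68

68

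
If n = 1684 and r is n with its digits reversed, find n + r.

6545

Reverse of 1684 is 4861.
1684 + 4861 = 6545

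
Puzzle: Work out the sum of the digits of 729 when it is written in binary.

6

729 in base 2 is 1011011001.
Digit sum: 1+0+1+1+0+1+1+0+0+1 = 6.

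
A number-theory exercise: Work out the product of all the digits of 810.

0

8×1×0 = 0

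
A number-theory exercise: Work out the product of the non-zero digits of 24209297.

2×4×2×9×2×9×7 = 18144

18144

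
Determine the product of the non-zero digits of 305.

3×5 = 15

15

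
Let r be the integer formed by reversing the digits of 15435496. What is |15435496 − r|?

Reverse of 15435496 is 69453451.
|15435496 − 69453451| = 54017955

54017955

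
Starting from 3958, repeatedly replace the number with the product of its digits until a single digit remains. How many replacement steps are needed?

3958 → 1080 → 0 (2 steps)

2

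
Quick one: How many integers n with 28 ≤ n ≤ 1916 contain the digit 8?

522

The integers in [28, 1916] that contain the digit 8: 28, 38, 48, 58, 68, 78, …, 1899, 1908.
522 qualify.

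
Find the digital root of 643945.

6+4+3+9+4+5 = 31
3+1 = 4

4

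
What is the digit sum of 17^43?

224

17^43 = 81152820641272625991922463475488672334362661535406513
Sum of its 53 digits: 224.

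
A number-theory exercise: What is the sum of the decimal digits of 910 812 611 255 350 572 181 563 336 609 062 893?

142

9+1+0+8+1+2+6+1+1+2+5+5+3+5+0+5+7+2+1+8+1+5+6+3+3+3+6+6+0+9+0+6+2+8+9+3 = 142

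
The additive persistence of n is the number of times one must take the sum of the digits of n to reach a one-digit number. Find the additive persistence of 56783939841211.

3

56783939841211 → 67 → 13 → 4 (3 steps)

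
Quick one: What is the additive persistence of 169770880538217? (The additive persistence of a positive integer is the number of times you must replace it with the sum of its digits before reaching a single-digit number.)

2

169770880538217 → 72 → 9 (2 steps)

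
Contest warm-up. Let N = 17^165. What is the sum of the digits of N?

17^165 = 105699279614281532089919347134438162919804754601265633861065883592067697644698911870142710882208252761392391736035649951957207897816553893576655217048989349535882987020595947101305748987727765292411749457
Sum of its 204 digits: 989.

989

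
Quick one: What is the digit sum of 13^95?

13^95 = 6677570304223275239530701857387198617368963238937823093384979246595434602424434503635365231609489487257157
Sum of its 106 digits: 493.

493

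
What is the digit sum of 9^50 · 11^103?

9^50 · 11^103 = 94530519209043956586397035149679884783669730553032552518602699856133167911732511153608045550842711282194002540409702697924237107682286230805316990583409331
Sum of its 155 digits: 666.

666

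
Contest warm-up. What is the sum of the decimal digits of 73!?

315

73! = 4470115461512684340891257138125051110076800700282905015819080092370422104067183317016903680000000000000000
Sum of its 106 digits: 315.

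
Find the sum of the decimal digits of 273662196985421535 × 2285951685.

135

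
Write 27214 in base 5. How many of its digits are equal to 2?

2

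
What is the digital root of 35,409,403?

3+5+4+0+9+4+0+3 = 28
2+8 = 10
1+0 = 1

1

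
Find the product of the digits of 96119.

486

9×6×1×1×9 = 486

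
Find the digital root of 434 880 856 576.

4+3+4+8+8+0+8+5+6+5+7+6 = 64
6+4 = 10
1+0 = 1

1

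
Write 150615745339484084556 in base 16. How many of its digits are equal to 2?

150615745339484084556 in base 16 is 82A369E63CCA5194C.
The digit 2 appears 1 time.

1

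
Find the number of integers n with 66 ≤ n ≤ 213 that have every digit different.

112

The integers in [66, 213] that have every digit different: 67, 68, 69, 70, 71, 72, …, 210, 213.
112 qualify.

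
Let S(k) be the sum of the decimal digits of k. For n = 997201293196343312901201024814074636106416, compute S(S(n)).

First digit sum: 150.
1+5+0 = 6.

6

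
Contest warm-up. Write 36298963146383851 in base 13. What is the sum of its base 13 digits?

36298963146383851 in base 13 is 92B03C6CA12C614.
Digit sum: 9+2+11+0+3+12+6+12+10+1+2+12+6+1+4 = 91.

91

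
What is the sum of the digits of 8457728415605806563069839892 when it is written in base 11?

142

8457728415605806563069839892 in base 11 is 7107487402367577A54493790A6.
Digit sum: 7+1+0+7+4+8+7+4+0+2+3+6+7+5+7+7+10+5+4+4+9+3+7+9+0+10+6 = 142.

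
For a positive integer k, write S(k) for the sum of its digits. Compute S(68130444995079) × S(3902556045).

S(68130444995079) = 6+8+1+3+0+4+4+4+9+9+5+0+7+9 = 69.
S(3902556045) = 3+9+0+2+5+5+6+0+4+5 = 39.
69 · 39 = 2691.

2691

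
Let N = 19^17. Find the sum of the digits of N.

19^17 = 5480386857784802185939
Sum of its 22 digits: 118.

118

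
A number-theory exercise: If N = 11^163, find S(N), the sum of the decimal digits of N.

11^163 = 55848007174604448247571089445786499265966773010521567013485198968274883713908767001507103593321655091838800864145663736499107491247295209184705984829842826076766109482931
Sum of its 170 digits: 794.

794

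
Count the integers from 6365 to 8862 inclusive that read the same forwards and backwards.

24

The integers in [6365, 8862] that read the same forwards and backwards: 6446, 6556, 6666, 6776, 6886, 6996, …, 8668, 8778.
24 qualify.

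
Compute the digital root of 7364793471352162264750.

7+3+6+4+7+9+3+4+7+1+3+5+2+1+6+2+2+6+4+7+5+0 = 94
9+4 = 13
1+3 = 4
(Equivalently, 7364793471352162264750 mod 9 = 4.)

4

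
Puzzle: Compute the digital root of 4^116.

7

The digital root of n equals n mod 9 (or 9 when 9 | n), so we need 4^116 mod 9.
4^116 ≡ 7 (mod 9), so the digital root is 7.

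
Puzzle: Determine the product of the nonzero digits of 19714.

252

1×9×7×1×4 = 252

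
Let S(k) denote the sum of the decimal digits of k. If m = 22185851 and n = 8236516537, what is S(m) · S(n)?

S(22185851) = 2+2+1+8+5+8+5+1 = 32.
S(8236516537) = 8+2+3+6+5+1+6+5+3+7 = 46.
32 · 46 = 1472.

1472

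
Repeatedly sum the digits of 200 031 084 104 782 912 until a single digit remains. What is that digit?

2+0+0+0+3+1+0+8+4+1+0+4+7+8+2+9+1+2 = 52
5+2 = 7

7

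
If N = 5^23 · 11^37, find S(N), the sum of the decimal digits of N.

211

5^23 · 11^37 = 4053586552877156722455106762716317021501064300537109375
Sum of its 55 digits: 211.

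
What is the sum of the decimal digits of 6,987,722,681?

56

6+9+8+7+7+2+2+6+8+1 = 56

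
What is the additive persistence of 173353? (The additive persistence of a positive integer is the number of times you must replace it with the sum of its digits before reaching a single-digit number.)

173353 → 22 → 4 (2 steps)

2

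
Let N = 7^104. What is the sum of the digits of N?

409

7^104 = 7765978099609043937218499293609620562868144880570005587642282690671451194588264272062401
Sum of its 88 digits: 409.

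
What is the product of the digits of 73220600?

7×3×2×2×0×6×0×0 = 0

0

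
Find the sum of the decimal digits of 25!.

72

25! = 15511210043330985984000000
Sum of its 26 digits: 72.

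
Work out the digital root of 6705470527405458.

6+7+0+5+4+7+0+5+2+7+4+0+5+4+5+8 = 69
6+9 = 15
1+5 = 6
(Equivalently, 6705470527405458 mod 9 = 6.)

6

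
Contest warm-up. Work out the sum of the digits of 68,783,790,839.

68

6+8+7+8+3+7+9+0+8+3+9 = 68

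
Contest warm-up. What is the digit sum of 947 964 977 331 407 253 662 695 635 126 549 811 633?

187

9+4+7+9+6+4+9+7+7+3+3+1+4+0+7+2+5+3+6+6+2+6+9+5+6+3+5+1+2+6+5+4+9+8+1+1+6+3+3 = 187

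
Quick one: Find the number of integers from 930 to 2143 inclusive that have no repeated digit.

The integers in [930, 2143] that have no repeated digit: 930, 931, 932, 934, 935, 936, …, 2140, 2143.
624 qualify.

624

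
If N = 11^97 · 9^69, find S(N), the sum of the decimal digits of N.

747

11^97 · 9^69 = 72081466145425871465875018591828942965651153090597833310622459145346835469640744671889768045160491676524732614368017271712416771069524865471321906626121121595639834819
Sum of its 167 digits: 747.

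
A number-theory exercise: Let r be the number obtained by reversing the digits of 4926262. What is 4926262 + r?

Reverse of 4926262 is 2626294.
4926262 + 2626294 = 7552556

7552556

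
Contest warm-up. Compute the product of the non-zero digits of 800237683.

8×2×3×7×6×8×3 = 48384

48384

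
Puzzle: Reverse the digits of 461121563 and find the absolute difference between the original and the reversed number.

Reverse of 461121563 is 365121164.
|461121563 − 365121164| = 96000399

96000399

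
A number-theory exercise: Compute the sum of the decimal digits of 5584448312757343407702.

5+5+8+4+4+4+8+3+1+2+7+5+7+3+4+3+4+0+7+7+0+2 = 93

93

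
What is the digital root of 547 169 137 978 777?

7

5+4+7+1+6+9+1+3+7+9+7+8+7+7+7 = 88
8+8 = 16
1+6 = 7
(Equivalently, 547 169 137 978 777 mod 9 = 7.)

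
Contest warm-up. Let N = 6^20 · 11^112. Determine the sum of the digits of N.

648

6^20 · 11^112 = 1581268958148221766031531393051193219517723753889818557994687315640959393884743928652189311234666581164787033007774449499683024797696
Sum of its 133 digits: 648.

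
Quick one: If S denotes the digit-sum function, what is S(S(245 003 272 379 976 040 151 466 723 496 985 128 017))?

First digit sum: 165.
1+6+5 = 12.

12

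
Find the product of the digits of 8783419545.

4838400

8×7×8×3×4×1×9×5×4×5 = 4838400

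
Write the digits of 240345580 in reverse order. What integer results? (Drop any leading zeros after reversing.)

Reversing 240345580 gives 85543042.

85543042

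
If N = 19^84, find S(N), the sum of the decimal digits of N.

478

19^84 = 260197116877105969295901581876340698090881996328247121654867528250661819610373144180117184501691957444080721
Sum of its 108 digits: 478.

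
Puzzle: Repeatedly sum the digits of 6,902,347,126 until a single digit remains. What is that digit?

4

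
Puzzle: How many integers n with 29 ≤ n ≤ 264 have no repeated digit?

The integers in [29, 264] that have no repeated digit: 29, 30, 31, 32, 34, 35, …, 263, 264.
180 qualify.

180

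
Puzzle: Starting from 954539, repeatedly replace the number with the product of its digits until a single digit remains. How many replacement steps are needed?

2

954539 → 24300 → 0 (2 steps)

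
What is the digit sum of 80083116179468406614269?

100

8+0+0+8+3+1+1+6+1+7+9+4+6+8+4+0+6+6+1+4+2+6+9 = 100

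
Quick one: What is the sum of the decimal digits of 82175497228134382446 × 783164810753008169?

82175497228134382446 × 783164810753008169 = 64356957735206210987210971871608201374
Sum of its 38 digits: 162.

162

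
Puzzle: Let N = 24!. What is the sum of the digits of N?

81

24! = 620448401733239439360000
Sum of its 24 digits: 81.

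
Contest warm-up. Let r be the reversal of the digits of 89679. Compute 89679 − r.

Reverse of 89679 is 97698.
89679 − 97698 = -8019

-8019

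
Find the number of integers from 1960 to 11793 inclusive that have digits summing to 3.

13

The integers in [1960, 11793] that have digits summing to 3: 2001, 2010, 2100, 3000, 10002, 10011, …, 11010, 11100.
13 qualify.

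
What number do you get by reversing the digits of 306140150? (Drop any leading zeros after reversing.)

Reversing 306140150 gives 51041603.

51041603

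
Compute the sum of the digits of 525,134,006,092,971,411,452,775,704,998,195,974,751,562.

5+2+5+1+3+4+0+0+6+0+9+2+9+7+1+4+1+1+4+5+2+7+7+5+7+0+4+9+9+8+1+9+5+9+7+4+7+5+1+5+6+2 = 188

188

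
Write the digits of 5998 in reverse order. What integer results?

8995

Reversing 5998 gives 8995.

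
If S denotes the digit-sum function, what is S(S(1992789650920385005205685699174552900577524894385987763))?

First digit sum: 278.
2+7+8 = 17.

17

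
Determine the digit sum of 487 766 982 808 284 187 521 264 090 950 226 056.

167

4+8+7+7+6+6+9+8+2+8+0+8+2+8+4+1+8+7+5+2+1+2+6+4+0+9+0+9+5+0+2+2+6+0+5+6 = 167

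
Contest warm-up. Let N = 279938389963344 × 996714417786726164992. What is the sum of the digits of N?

159

279938389963344 × 996714417786726164992 = 279018629368467922300344608576053248
Sum of its 36 digits: 159.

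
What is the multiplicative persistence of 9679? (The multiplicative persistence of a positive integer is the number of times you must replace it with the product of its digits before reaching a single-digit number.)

2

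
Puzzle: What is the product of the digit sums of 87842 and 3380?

S(87842) = 8+7+8+4+2 = 29.
S(3380) = 3+3+8+0 = 14.
29 · 14 = 406.

406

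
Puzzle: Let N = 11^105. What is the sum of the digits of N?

11^105 = 22193813979407164354224423199022080924541468040973950575246733562521125229836087036788826138225193142654907051
Sum of its 110 digits: 458.

458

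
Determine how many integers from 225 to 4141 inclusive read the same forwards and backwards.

109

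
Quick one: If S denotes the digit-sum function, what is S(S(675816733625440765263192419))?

5

First digit sum: 122.
1+2+2 = 5.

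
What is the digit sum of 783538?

34

7+8+3+5+3+8 = 34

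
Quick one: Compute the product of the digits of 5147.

5×1×4×7 = 140

140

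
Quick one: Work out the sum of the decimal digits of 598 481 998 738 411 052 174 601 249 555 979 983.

5+9+8+4+8+1+9+9+8+7+3+8+4+1+1+0+5+2+1+7+4+6+0+1+2+4+9+5+5+5+9+7+9+9+8+3 = 186

186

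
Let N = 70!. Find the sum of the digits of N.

459

70! = 11978571669969891796072783721689098736458938142546425857555362864628009582789845319680000000000000000
Sum of its 101 digits: 459.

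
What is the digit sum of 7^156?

550

7^156 = 684375166571500149069971016475029073861656567929830694323100654407833221808533066171413712544046001452274401914981868928799404253601
Sum of its 132 digits: 550.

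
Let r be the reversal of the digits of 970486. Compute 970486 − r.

286407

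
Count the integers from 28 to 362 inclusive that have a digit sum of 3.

7

The integers in [28, 362] that have a digit sum of 3: 30, 102, 111, 120, 201, 210, 300.
7 qualify.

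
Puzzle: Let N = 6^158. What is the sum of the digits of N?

6^158 = 886946778436934186830497616560421928882787534850018959632774374019764606680883257692427111710276352403511764628751689711616
Sum of its 123 digits: 585.

585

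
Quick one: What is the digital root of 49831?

4+9+8+3+1 = 25
2+5 = 7
(Equivalently, 49831 mod 9 = 7.)

7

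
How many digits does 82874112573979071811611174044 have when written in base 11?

82874112573979071811611174044 in base 11 is 63599311693A06953694A5558AA4, which has 28 digits.

28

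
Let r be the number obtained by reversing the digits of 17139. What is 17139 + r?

Reverse of 17139 is 93171.
17139 + 93171 = 110310

110310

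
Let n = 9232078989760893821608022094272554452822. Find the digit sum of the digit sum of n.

9

First digit sum: 180.
1+8+0 = 9.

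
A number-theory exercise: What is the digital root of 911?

2

9+1+1 = 11
1+1 = 2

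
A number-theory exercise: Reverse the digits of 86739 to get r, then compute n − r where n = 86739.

Reverse of 86739 is 93768.
86739 − 93768 = -7029

-7029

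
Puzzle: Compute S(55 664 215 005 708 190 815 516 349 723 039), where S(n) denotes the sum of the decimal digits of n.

130

5+5+6+6+4+2+1+5+0+0+5+7+0+8+1+9+0+8+1+5+5+1+6+3+4+9+7+2+3+0+3+9 = 130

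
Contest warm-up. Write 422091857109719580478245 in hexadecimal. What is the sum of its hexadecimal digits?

422091857109719580478245 in base 16 is 5961A53A76C92D6D0B25.
Digit sum: 5+9+6+1+10+5+3+10+7+6+12+9+2+13+6+13+0+11+2+5 = 135.

135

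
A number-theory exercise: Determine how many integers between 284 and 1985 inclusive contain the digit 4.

The integers in [284, 1985] that contain the digit 4: 284, 294, 304, 314, 324, 334, …, 1974, 1984.
486 qualify.

486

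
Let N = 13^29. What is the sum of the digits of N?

133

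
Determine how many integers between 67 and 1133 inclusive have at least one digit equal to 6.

280

The integers in [67, 1133] that have at least one digit equal to 6: 67, 68, 69, 76, 86, 96, …, 1116, 1126.
280 qualify.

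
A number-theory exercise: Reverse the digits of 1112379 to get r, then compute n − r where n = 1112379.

Reverse of 1112379 is 9732111.
1112379 − 9732111 = -8619732

-8619732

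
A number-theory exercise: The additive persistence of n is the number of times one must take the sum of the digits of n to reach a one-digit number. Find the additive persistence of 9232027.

2

9232027 → 25 → 7 (2 steps)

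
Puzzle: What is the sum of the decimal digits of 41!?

41! = 33452526613163807108170062053440751665152000000000
Sum of its 50 digits: 144.

144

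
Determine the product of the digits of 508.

0

5×0×8 = 0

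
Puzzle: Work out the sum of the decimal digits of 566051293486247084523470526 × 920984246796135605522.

566051293486247084523470526 × 920984246796135605522 = 521324324179409571805731428707733718037929844572
Sum of its 48 digits: 210.

210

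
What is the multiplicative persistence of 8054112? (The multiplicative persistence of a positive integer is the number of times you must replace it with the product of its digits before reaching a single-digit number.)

1

8054112 → 0 (1 step)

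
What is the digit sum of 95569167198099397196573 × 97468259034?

132

95569167198099397196573 × 97468259034 = 9314960344128008038434830581090482
Sum of its 34 digits: 132.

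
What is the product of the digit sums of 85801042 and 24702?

420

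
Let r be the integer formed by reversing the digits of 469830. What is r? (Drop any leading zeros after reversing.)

38964

Reversing 469830 gives 38964.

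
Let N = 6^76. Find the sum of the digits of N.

279

6^76 = 137878017165136616150796664575183486287257540896297641312256
Sum of its 60 digits: 279.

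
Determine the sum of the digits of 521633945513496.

5+2+1+6+3+3+9+4+5+5+1+3+4+9+6 = 66

66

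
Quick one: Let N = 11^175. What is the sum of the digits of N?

11^175 = 175274970500096600128890387380389218424425357460133875815693572914762647271957731390430549690938868126296691971063847491032009403220539418943436933829177272041672189917701702987249251
Sum of its 183 digits: 821.

821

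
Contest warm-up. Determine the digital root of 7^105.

1

The digital root of n equals n mod 9 (or 9 when 9 | n), so we need 7^105 mod 9.
7^105 ≡ 1 (mod 9), so the digital root is 1.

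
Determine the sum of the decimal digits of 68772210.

33

6+8+7+7+2+2+1+0 = 33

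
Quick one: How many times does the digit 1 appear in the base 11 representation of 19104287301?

2

19104287301 in base 11 is 81139658A0.
The digit 1 appears 2 times.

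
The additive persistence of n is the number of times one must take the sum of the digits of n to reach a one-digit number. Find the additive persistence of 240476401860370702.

2

240476401860370702 → 61 → 7 (2 steps)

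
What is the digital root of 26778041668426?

2+6+7+7+8+0+4+1+6+6+8+4+2+6 = 67
6+7 = 13
1+3 = 4
(Equivalently, 26778041668426 mod 9 = 4.)

4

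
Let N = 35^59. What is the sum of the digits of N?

35^59 = 12589677830492069602424451949871824282723335453941342076955578477281960658729076385498046875
Sum of its 92 digits: 449.

449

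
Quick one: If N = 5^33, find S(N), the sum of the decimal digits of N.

5^33 = 116415321826934814453125
Sum of its 24 digits: 89.

89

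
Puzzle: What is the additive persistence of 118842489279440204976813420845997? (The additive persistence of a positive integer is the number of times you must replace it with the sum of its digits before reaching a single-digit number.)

118842489279440204976813420845997 → 159 → 15 → 6 (3 steps)

3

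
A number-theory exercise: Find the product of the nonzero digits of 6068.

6×6×8 = 288

288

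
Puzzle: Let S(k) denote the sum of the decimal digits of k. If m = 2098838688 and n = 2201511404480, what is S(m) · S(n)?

S(2098838688) = 2+0+9+8+8+3+8+6+8+8 = 60.
S(2201511404480) = 2+2+0+1+5+1+1+4+0+4+4+8+0 = 32.
60 · 32 = 1920.

1920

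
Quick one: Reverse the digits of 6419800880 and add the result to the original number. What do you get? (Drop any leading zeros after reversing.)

Reverse of 6419800880 is 880089146.
6419800880 + 880089146 = 7299890026

7299890026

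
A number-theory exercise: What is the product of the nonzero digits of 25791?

630

2×5×7×9×1 = 630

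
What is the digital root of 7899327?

9

7+8+9+9+3+2+7 = 45
4+5 = 9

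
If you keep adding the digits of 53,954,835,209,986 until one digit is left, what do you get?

4

5+3+9+5+4+8+3+5+2+0+9+9+8+6 = 76
7+6 = 13
1+3 = 4
(Equivalently, 53,954,835,209,986 mod 9 = 4.)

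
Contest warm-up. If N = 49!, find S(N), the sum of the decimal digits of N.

225

49! = 608281864034267560872252163321295376887552831379210240000000000
Sum of its 63 digits: 225.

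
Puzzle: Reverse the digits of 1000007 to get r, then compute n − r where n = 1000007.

-5999994

Reverse of 1000007 is 7000001.
1000007 − 7000001 = -5999994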